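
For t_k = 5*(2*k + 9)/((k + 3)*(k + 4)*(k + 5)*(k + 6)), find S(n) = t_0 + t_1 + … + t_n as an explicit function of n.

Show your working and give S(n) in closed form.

S(n) = (n**2 + 10*n + 9)/(3*(n**2 + 10*n + 24))

The ratio is (k + 3)*(2*k + 11)/((k + 7)*(2*k + 9)).
Normal form (A,B,C) = (k + 3, k + 7, k + 9/2).
f must satisfy (k + 3)·f(k+1) − (k + 6)·f(k) = k + 9/2.
From deg A=1, deg B=1, deg C=1: d=3.
Solve for f: f(k) = k*(k + 4)*(k + 8)/30 (degree 3 ≤ 3).
Then R = B(k−1)f/C = k*(k + 4)*(k + 6)*(k + 8)/(15*(2*k + 9)), so s_k = R(k)·t_k = k*(k + 8)/(3*(k**2 + 8*k + 15)).
Δs = 5*(2*k + 9)/(k**4 + 18*k**3 + 119*k**2 + 342*k + 360), as required.
Telescope: S(n) = s_(n+1) − s_(0) = (n**2 + 10*n + 9)/(3*(n**2 + 10*n + 24)) − (0) = (n**2 + 10*n + 9)/(3*(n**2 + 10*n + 24)).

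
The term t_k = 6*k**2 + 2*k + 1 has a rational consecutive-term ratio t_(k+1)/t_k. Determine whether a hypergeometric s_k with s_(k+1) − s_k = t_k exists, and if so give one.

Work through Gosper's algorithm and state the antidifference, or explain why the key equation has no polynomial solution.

Ratio r(k) = (6*k**2 + 14*k + 9)/(6*k**2 + 2*k + 1).
A = 1, B = 1, C = k**2 + k/3 + 1/6.
f must satisfy (1)·f(k+1) − (1)·f(k) = k**2 + k/3 + 1/6.
d = 3 from the (0,0,2) case.
A polynomial solution: f(k) = k*(2*k**2 - 2*k + 1)/6.
Then R = B(k−1)f/C = k*(2*k**2 - 2*k + 1)/(6*k**2 + 2*k + 1), so s_k = R(k)·t_k = k*(2*k**2 - 2*k + 1).
Verify: 6*k**2 + 2*k + 1 matches t_k.

s_k = k*(2*k**2 - 2*k + 1)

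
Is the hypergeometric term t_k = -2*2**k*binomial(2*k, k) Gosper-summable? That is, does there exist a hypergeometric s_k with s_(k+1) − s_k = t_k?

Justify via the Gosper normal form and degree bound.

No — t_k has no hypergeometric antidifference.

Step 1: r(k) = 4*(2*k + 1)/(k + 1).
Take A(k)=8*k + 4, B(k)=k + 1, C(k)=1.
Key eq: (8*k + 4)·f(k+1) = (k)·f(k) + (1).
From deg A=1, deg B=1, deg C=0: d=-1.
deg f ≤ -1 is impossible — no certificate.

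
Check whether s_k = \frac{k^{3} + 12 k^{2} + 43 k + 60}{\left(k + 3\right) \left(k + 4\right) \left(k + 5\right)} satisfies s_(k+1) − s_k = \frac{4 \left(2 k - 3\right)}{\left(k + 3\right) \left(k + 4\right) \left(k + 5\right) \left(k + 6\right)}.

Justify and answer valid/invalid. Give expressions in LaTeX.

Valid — Δs_k = t_k.

s_(k+1) = (43*k + (k + 1)**3 + 12*(k + 1)**2 + 103)/((k + 4)*(k + 5)*(k + 6))
s_(k+1) − s_k = 4*(2*k - 3)/(k**4 + 18*k**3 + 119*k**2 + 342*k + 360)
(s_(k+1) − s_k) − t_k = 0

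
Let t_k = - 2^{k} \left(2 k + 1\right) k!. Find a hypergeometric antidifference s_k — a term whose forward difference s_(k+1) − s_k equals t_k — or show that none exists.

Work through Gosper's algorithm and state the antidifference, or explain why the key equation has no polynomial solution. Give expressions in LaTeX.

s_k = - 2^{k} k!

Ratio r(k) = 2*(k + 1)*(2*k + 3)/(2*k + 1).
Factor: A=2*k + 2; B=1; C=k + 1/2.
Solve (2*k + 2)·f(k+1) − (1)·f(k) = k + 1/2.
Degrees (1,0,1) ⇒ d ≤ 0.
Solve for f: f(k) = 1/2 (degree 0 ≤ 0).
R(k) = B(k−1)·f(k)/C(k) = 1/(2*k + 1); s_k = R·t_k = -2**k*factorial(k).
Check: Δs_k = -2**k*(2*k + 1)*factorial(k). ✓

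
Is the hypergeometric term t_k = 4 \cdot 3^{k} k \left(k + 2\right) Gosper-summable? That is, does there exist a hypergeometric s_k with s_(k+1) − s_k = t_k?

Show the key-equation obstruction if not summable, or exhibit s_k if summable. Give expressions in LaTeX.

Yes. s_k = 2 \cdot 3^{k} k \left(k - 1\right).

The ratio is 3*(k + 1)*(k + 3)/(k*(k + 2)).
Factor: A=3; B=1; C=k**2 + 2*k.
Set up (3)·f(k+1) − (1)·f(k) − (k**2 + 2*k) = 0.
deg f ≤ 2 (via 0,0,2).
Solve for f: f(k) = k*(k - 1)/2 (degree 2 ≤ 2).
R(k) = B(k−1)·f(k)/C(k) = (k - 1)/(2*(k + 2)); s_k = R·t_k = 2*3**k*k*(k - 1).
Verify: 4*3**k*k*(k + 2) matches t_k.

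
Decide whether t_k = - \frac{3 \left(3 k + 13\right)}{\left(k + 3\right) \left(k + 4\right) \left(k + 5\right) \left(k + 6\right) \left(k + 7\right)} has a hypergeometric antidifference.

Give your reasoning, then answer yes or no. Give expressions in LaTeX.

Yes. s_k = \frac{k \left(- k^{2} - 14 k - 63\right)}{30 \left(k^{3} + 14 k^{2} + 63 k + 90\right)}.

Ratio r(k) = (k + 3)*(3*k + 16)/((k + 8)*(3*k + 13)).
Normal form (A,B,C) = (k + 3, k + 8, k + 13/3).
Set up (k + 3)·f(k+1) − (k + 7)·f(k) − (k + 13/3) = 0.
Degrees (1,1,1) ⇒ d ≤ 4.
Solve for f: f(k) = k*(k + 4)*(k**2 + 14*k + 63)/270 (degree 4 ≤ 4).
R(k) = B(k−1)·f(k)/C(k) = k*(k + 4)*(k + 7)*(k**2 + 14*k + 63)/(90*(3*k + 13)); s_k = R·t_k = k*(-k**2 - 14*k - 63)/(30*(k**3 + 14*k**2 + 63*k + 90)).
Verify: 3*(-3*k - 13)/(k**5 + 25*k**4 + 245*k**3 + 1175*k**2 + 2754*k + 2520) matches t_k.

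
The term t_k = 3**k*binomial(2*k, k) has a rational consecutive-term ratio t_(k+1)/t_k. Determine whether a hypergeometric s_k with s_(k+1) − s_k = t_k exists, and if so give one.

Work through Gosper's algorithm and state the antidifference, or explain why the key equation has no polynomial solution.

no hypergeometric antidifference exists

r(k) = 6*(2*k + 1)/(k + 1) after simplifying.
Take A(k)=12*k + 6, B(k)=k + 1, C(k)=1.
Key eq: (12*k + 6)·f(k+1) = (k)·f(k) + (1).
d = -1 from the (1,1,0) case.
d = -1 < 0 ⇒ no nonzero polynomial f; not summable.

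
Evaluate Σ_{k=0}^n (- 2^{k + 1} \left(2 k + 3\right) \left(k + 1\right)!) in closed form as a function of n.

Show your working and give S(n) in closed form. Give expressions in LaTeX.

S(n) = - 4 \cdot 2^{n} \left(n + 2\right)! + 2

t_(k+1)/t_k = 2*(k + 2)*(2*k + 5)/(2*k + 3).
Factor: A=2*k + 4; B=1; C=k + 3/2.
Set up (2*k + 4)·f(k+1) − (1)·f(k) − (k + 3/2) = 0.
deg f ≤ 0 (via 1,0,1).
Solving with deg f ≤ 0: f(k) = 1/2.
Certificate R = B(k−1)f/C = 1/(2*k + 3) gives s_k = -2**(k + 1)*factorial(k + 1).
s_(k+1) − s_k = -2**(k + 1)*(2*k + 3)*factorial(k + 1) = t_k.
s_(n+1) = -2**(n + 2)*factorial(n + 2) and s_(0) = -2, so S(n) = -4*2**n*factorial(n + 2) + 2.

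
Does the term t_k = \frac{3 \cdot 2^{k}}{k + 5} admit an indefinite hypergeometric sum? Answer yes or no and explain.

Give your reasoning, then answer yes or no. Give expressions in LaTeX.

No; the degree bound rules out any f.

r(k) = 2*(k + 5)/(k + 6) after simplifying.
Factor: A=2*k + 10; B=k + 6; C=1.
Solve (2*k + 10)·f(k+1) − (k + 5)·f(k) = 1.
Degrees (1,1,0) ⇒ d ≤ -1.
Negative degree bound (-1): no f exists, t_k not Gosper-summable.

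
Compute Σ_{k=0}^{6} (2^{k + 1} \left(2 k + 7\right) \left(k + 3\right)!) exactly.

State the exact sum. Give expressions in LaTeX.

The ratio is 2*(k + 4)*(2*k + 9)/(2*k + 7).
Take A(k)=2*k + 8, B(k)=1, C(k)=k + 7/2.
Solve (2*k + 8)·f(k+1) − (1)·f(k) = k + 7/2.
From deg A=1, deg B=0, deg C=1: d=0.
Match coefficients ⇒ f(k) = 1/2.
Then R = B(k−1)f/C = 1/(2*k + 7), so s_k = R(k)·t_k = 2**(k + 1)*factorial(k + 3).
s_(k+1) − s_k = 2**(k + 1)*(2*k + 7)*factorial(k + 3) = t_k.
Evaluate s at k=7 and k=0: 928972800 and 12; difference 928972788.

Σ = 928972788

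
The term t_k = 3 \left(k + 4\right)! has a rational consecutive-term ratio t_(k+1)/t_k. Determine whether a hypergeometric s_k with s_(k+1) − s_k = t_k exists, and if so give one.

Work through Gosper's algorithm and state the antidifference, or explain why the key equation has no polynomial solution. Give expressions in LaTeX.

t_(k+1)/t_k = k + 5.
So A=k + 5 and B=1, with C=1.
Solve (k + 5)·f(k+1) − (1)·f(k) = 1.
From deg A=1, deg B=0, deg C=0: d=-1.
Bound -1 < 0, so the key equation has no polynomial solution.

not Gosper-summable; s_k does not exist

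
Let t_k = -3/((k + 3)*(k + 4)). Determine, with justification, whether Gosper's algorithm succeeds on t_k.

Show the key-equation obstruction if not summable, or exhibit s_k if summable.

Yes. s_k = -k/(k + 3).

t_(k+1)/t_k = (k + 3)/(k + 5).
Factor: A=k + 3; B=k + 5; C=1.
Solve (k + 3)·f(k+1) − (k + 4)·f(k) = 1.
d = 1 from the (1,1,0) case.
Solve for f: f(k) = k/3 (degree 1 ≤ 1).
Get s_k = R·t_k = -k/(k + 3) with R(k) = B(k−1)f(k)/C(k) = k*(k + 4)/3.
Δs = -3/(k**2 + 7*k + 12), as required.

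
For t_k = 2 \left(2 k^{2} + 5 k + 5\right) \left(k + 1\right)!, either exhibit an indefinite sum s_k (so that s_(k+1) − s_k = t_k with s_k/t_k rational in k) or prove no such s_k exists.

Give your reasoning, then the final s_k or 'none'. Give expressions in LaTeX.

s_k = 2 \left(2 k + 1\right) \left(k + 1\right)!

r(k) = (k + 2)*(5*k + 2*(k + 1)**2 + 10)/(2*k**2 + 5*k + 5) after simplifying.
A = k + 2, B = 1, C = k**2 + 5*k/2 + 5/2.
Need (k + 2)·f(k+1) − (1)·f(k) = k**2 + 5*k/2 + 5/2.
d = 1 from the (1,0,2) case.
Coefficient equations give f(k) = (2*k + 1)/2.
Then R = B(k−1)f/C = (2*k + 1)/(2*k**2 + 5*k + 5), so s_k = R(k)·t_k = 2*(2*k + 1)*factorial(k + 1).
Check: Δs_k = 2*(2*k**2 + 5*k + 5)*factorial(k + 1). ✓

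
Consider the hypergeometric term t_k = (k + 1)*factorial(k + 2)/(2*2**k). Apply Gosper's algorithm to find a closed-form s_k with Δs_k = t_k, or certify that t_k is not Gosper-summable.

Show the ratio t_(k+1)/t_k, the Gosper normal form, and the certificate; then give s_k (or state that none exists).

t_(k+1)/t_k = (k + 2)*(k + 3)/(2*(k + 1)).
Take A(k)=k/2 + 3/2, B(k)=1, C(k)=k + 1.
Need (k/2 + 3/2)·f(k+1) − (1)·f(k) = k + 1.
From deg A=1, deg B=0, deg C=1: d=0.
A polynomial solution: f(k) = 2.
So s_k = (B(k−1)f/C)·t_k = (2/(k + 1))·t_k = factorial(k + 2)/2**k.
Δs = (k + 1)*factorial(k + 2)/(2*2**k), as required.

s_k = factorial(k + 2)/2**k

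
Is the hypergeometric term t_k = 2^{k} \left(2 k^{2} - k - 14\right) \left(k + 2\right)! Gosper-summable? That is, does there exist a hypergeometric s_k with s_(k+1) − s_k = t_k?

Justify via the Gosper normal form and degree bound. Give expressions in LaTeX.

r(k) = 2*(k + 3)*(k - 2*(k + 1)**2 + 15)/(-2*k**2 + k + 14) after simplifying.
A = 2*k + 6, B = 1, C = k**2 - k/2 - 7.
Need (2*k + 6)·f(k+1) − (1)·f(k) = k**2 - k/2 - 7.
deg f ≤ 1 (via 1,0,2).
Solve for f: f(k) = (k - 4)/2 (degree 1 ≤ 1).
Certificate R = B(k−1)f/C = (k - 4)/(2*k**2 - k - 14) gives s_k = 2**k*(k - 4)*factorial(k + 2).
Check: Δs_k = 2**k*(2*k**2 - k - 14)*factorial(k + 2). ✓

Yes. s_k = 2^{k} \left(k - 4\right) \left(k + 2\right)!.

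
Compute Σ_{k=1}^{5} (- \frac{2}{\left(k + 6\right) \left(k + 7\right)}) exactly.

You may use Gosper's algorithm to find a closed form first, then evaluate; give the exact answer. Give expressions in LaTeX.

Σ = -5/42

t_(k+1)/t_k = (k + 6)/(k + 8).
Take A(k)=k + 6, B(k)=k + 8, C(k)=1.
Need (k + 6)·f(k+1) − (k + 7)·f(k) = 1.
d = 1 from the (1,1,0) case.
Match coefficients ⇒ f(k) = k/6.
Certificate R = B(k−1)f/C = k*(k + 7)/6 gives s_k = -k/(3*k + 18).
s_(k+1) − s_k = -2/(k**2 + 13*k + 42) = t_k.
Evaluate s at k=6 and k=1: -1/6 and -1/21; difference -5/42.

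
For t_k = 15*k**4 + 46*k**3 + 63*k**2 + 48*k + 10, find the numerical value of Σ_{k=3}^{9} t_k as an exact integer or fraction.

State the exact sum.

Step 1: r(k) = (15*k**4 + 106*k**3 + 291*k**2 + 372*k + 182)/(15*k**4 + 46*k**3 + 63*k**2 + 48*k + 10).
A = 1, B = 1, C = k**4 + 46*k**3/15 + 21*k**2/5 + 16*k/5 + 2/3.
Need (1)·f(k+1) − (1)·f(k) = k**4 + 46*k**3/15 + 21*k**2/5 + 16*k/5 + 2/3.
Degrees (0,0,4) ⇒ d ≤ 5.
Coefficient equations give f(k) = k*(3*k**4 + 4*k**3 + 3*k**2 + 4*k - 4)/15.
R(k) = B(k−1)·f(k)/C(k) = k*(3*k**4 + 4*k**3 + 3*k**2 + 4*k - 4)/(15*k**4 + 46*k**3 + 63*k**2 + 48*k + 10); s_k = R·t_k = k*(3*k**4 + 4*k**3 + 3*k**2 + 4*k - 4).
s_(k+1) − s_k = 15*k**4 + 46*k**3 + 63*k**2 + 48*k + 10 = t_k.
Sum = s_(10) − s_(3); s_(10) = 343360, s_(3) = 1158 ⇒ 342202.

Σ = 342202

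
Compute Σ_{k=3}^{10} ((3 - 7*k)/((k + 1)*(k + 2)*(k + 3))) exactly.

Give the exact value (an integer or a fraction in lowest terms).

Step 1: r(k) = (k + 1)*(7*k + 4)/((k + 4)*(7*k - 3)).
So A=k + 1 and B=k + 4, with C=k - 3/7.
Key eq: (k + 1)·f(k+1) = (k + 3)·f(k) + (k - 3/7).
Bound: deg f ≤ 2.
A polynomial solution: f(k) = k*(k - 4)/7.
Get s_k = R·t_k = k*(4 - k)/((k + 1)*(k + 2)) with R(k) = B(k−1)f(k)/C(k) = k*(k - 4)*(k + 3)/(7*k - 3).
Δs = (3 - 7*k)/(k**3 + 6*k**2 + 11*k + 6), as required.
Sum = s_(11) − s_(3); s_(11) = -77/156, s_(3) = 3/20 ⇒ -251/390.

Σ = -251/390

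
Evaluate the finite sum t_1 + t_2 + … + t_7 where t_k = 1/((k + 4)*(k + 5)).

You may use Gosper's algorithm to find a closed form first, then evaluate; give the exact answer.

Ratio r(k) = (k + 4)/(k + 6).
Factor: A=k + 4; B=k + 6; C=1.
Need (k + 4)·f(k+1) − (k + 5)·f(k) = 1.
Bound: deg f ≤ 1.
Match coefficients ⇒ f(k) = k/4.
Certificate R = B(k−1)f/C = k*(k + 5)/4 gives s_k = k/(4*(k + 4)).
Check: Δs_k = 1/(k**2 + 9*k + 20). ✓
Evaluate s at k=8 and k=1: 1/6 and 1/20; difference 7/60.

Σ = 7/60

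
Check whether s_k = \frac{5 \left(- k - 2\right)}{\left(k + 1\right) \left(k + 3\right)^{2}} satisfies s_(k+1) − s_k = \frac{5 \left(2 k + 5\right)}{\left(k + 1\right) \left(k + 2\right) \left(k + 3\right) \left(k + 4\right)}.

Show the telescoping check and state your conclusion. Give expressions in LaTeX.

s_(k+1) = 5*(-k - 3)/((k + 2)*(k + 4)**2)
s_(k+1) − s_k = 5*(-(k + 1)*(k + 3)**3 + (k + 2)**2*(k + 4)**2)/((k + 1)*(k + 2)*(k + 3)**2*(k + 4)**2)
(s_(k+1) − s_k) − t_k = 5*(-3*k**2 - 17*k - 23)/(k**6 + 17*k**5 + 117*k**4 + 415*k**3 + 794*k**2 + 768*k + 288)

Invalid: residual \frac{5 \left(- 3 k^{2} - 17 k - 23\right)}{k^{6} + 17 k^{5} + 117 k^{4} + 415 k^{3} + 794 k^{2} + 768 k + 288} ≠ 0.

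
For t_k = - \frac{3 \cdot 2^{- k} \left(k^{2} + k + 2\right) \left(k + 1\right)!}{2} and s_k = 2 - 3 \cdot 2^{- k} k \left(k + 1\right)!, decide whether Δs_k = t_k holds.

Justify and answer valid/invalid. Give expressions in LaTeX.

s_(k+1) = -3*2**(-k - 1)*(k + 1)*factorial(k + 2) + 2
s_(k+1) − s_k = -3*(k**2 + k + 2)*factorial(k + 1)/(2*2**k)
(s_(k+1) − s_k) − t_k = 0

Valid — Δs_k = t_k.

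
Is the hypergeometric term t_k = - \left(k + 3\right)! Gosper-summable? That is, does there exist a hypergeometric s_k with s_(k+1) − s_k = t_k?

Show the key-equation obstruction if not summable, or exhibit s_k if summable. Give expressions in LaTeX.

t_(k+1)/t_k = k + 4.
Factor: A=k + 4; B=1; C=1.
Key eq: (k + 4)·f(k+1) = (1)·f(k) + (1).
deg f ≤ -1 (via 1,0,0).
deg f ≤ -1 is impossible — no certificate.

No — key equation has no polynomial f.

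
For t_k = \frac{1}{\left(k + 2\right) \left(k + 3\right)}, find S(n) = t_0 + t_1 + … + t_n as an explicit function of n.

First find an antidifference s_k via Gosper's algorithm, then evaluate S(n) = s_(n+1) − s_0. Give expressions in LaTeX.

S(n) = \frac{n + 1}{2 \left(n + 3\right)}

Step 1: r(k) = (k + 2)/(k + 4).
A = k + 2, B = k + 4, C = 1.
Solve (k + 2)·f(k+1) − (k + 3)·f(k) = 1.
Degrees (1,1,0) ⇒ d ≤ 1.
Match coefficients ⇒ f(k) = k/2.
R(k) = B(k−1)·f(k)/C(k) = k*(k + 3)/2; s_k = R·t_k = k/(2*(k + 2)).
s_(k+1) − s_k = 1/(k**2 + 5*k + 6) = t_k.
Evaluate: s_(n+1) = (n + 1)/(2*(n + 3)); subtract s_(0) = 0 ⇒ S(n) = (n + 1)/(2*(n + 3)).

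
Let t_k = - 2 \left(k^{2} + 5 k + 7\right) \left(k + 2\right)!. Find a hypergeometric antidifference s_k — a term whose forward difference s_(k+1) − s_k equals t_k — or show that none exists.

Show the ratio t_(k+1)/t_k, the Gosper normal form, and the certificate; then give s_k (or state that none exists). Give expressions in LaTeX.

s_k = - 2 \left(k + 2\right) \left(k + 2\right)!

Step 1: r(k) = (k + 3)*(5*k + (k + 1)**2 + 12)/(k**2 + 5*k + 7).
A = k + 3, B = 1, C = k**2 + 5*k + 7.
Key eq: (k + 3)·f(k+1) = (1)·f(k) + (k**2 + 5*k + 7).
From deg A=1, deg B=0, deg C=2: d=1.
Coefficient equations give f(k) = k + 2.
So s_k = (B(k−1)f/C)·t_k = ((k + 2)/(k**2 + 5*k + 7))·t_k = -2*(k + 2)*factorial(k + 2).
Δs = -2*(k**2 + 5*k + 7)*factorial(k + 2), as required.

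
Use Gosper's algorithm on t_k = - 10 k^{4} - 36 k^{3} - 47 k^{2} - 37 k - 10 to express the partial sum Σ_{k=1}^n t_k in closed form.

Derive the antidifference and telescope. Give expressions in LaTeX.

Compute t_(k+1)/t_k: get (10*k**4 + 76*k**3 + 215*k**2 + 279*k + 140)/(10*k**4 + 36*k**3 + 47*k**2 + 37*k + 10).
A = 1, B = 1, C = k**4 + 18*k**3/5 + 47*k**2/10 + 37*k/10 + 1.
f must satisfy (1)·f(k+1) − (1)·f(k) = k**4 + 18*k**3/5 + 47*k**2/10 + 37*k/10 + 1.
d = 5 from the (0,0,4) case.
A polynomial solution: f(k) = k*(k**2 + 1)*(2*k**2 + 4*k - 1)/10.
Get s_k = R·t_k = k*(-2*k**4 - 4*k**3 - k**2 - 4*k + 1) with R(k) = B(k−1)f(k)/C(k) = k*(k**2 + 1)*(2*k**2 + 4*k - 1)/(10*k**4 + 36*k**3 + 47*k**2 + 37*k + 10).
s_(k+1) − s_k = -10*k**4 - 36*k**3 - 47*k**2 - 37*k - 10 = t_k.
Evaluate: s_(n+1) = -2*n**5 - 14*n**4 - 37*n**3 - 51*n**2 - 36*n - 10; subtract s_(1) = -10 ⇒ S(n) = n*(-2*n**4 - 14*n**3 - 37*n**2 - 51*n - 36).

S(n) = n \left(- 2 n^{4} - 14 n^{3} - 37 n^{2} - 51 n - 36\right)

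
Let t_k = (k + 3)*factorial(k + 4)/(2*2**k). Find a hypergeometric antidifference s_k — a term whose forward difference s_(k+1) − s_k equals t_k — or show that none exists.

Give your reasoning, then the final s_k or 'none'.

s_k = factorial(k + 4)/2**k

Compute t_(k+1)/t_k: get (k + 4)*(k + 5)/(2*(k + 3)).
Gosper form: A/B · C(k+1)/C(k) with A=k/2 + 5/2, B=1, C=k + 3.
Solve (k/2 + 5/2)·f(k+1) − (1)·f(k) = k + 3.
Degrees (1,0,1) ⇒ d ≤ 0.
A polynomial solution: f(k) = 2.
Get s_k = R·t_k = factorial(k + 4)/2**k with R(k) = B(k−1)f(k)/C(k) = 2/(k + 3).
Verify: (k + 3)*factorial(k + 4)/(2*2**k) matches t_k.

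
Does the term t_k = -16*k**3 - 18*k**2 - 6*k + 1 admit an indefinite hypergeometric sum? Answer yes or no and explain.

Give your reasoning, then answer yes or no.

Yes. s_k = k*(-4*k**3 + 2*k**2 + 2*k + 1).

Step 1: r(k) = (16*k**3 + 66*k**2 + 90*k + 39)/(16*k**3 + 18*k**2 + 6*k - 1).
A = 1, B = 1, C = k**3 + 9*k**2/8 + 3*k/8 - 1/16.
f must satisfy (1)·f(k+1) − (1)·f(k) = k**3 + 9*k**2/8 + 3*k/8 - 1/16.
deg f ≤ 4 (via 0,0,3).
Match coefficients ⇒ f(k) = k*(4*k**3 - 2*k**2 - 2*k - 1)/16.
Get s_k = R·t_k = k*(-4*k**3 + 2*k**2 + 2*k + 1) with R(k) = B(k−1)f(k)/C(k) = k*(4*k**3 - 2*k**2 - 2*k - 1)/(16*k**3 + 18*k**2 + 6*k - 1).
Δs = -16*k**3 - 18*k**2 - 6*k + 1, as required.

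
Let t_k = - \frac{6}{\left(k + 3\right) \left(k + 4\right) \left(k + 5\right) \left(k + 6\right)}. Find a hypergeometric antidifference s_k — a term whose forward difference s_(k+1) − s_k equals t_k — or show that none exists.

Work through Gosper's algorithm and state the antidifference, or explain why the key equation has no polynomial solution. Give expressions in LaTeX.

s_k = \frac{k \left(- k^{2} - 12 k - 47\right)}{30 \left(k + 3\right) \left(k + 4\right) \left(k + 5\right)}

Ratio r(k) = (k + 3)/(k + 7).
A = k + 3, B = k + 7, C = 1.
Need (k + 3)·f(k+1) − (k + 6)·f(k) = 1.
d = 3 from the (1,1,0) case.
Solving with deg f ≤ 3: f(k) = k*(k**2 + 12*k + 47)/180.
Certificate R = B(k−1)f/C = k*(k + 6)*(k**2 + 12*k + 47)/180 gives s_k = k*(-k**2 - 12*k - 47)/(30*(k + 3)*(k + 4)*(k + 5)).
Verify: -6/(k**4 + 18*k**3 + 119*k**2 + 342*k + 360) matches t_k.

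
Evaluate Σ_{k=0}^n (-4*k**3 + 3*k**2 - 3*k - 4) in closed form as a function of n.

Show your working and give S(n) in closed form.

r(k) = (4*k**3 + 9*k**2 + 9*k + 8)/(4*k**3 - 3*k**2 + 3*k + 4) after simplifying.
Gosper form: A/B · C(k+1)/C(k) with A=1, B=1, C=k**3 - 3*k**2/4 + 3*k/4 + 1.
Solve (1)·f(k+1) − (1)·f(k) = k**3 - 3*k**2/4 + 3*k/4 + 1.
deg f ≤ 4 (via 0,0,3).
A polynomial solution: f(k) = k*(k**3 - 3*k**2 + 4*k + 2)/4.
Get s_k = R·t_k = k*(-k**3 + 3*k**2 - 4*k - 2) with R(k) = B(k−1)f(k)/C(k) = k*(k**3 - 3*k**2 + 4*k + 2)/(4*k**3 - 3*k**2 + 3*k + 4).
Check: Δs_k = -4*k**3 + 3*k**2 - 3*k - 4. ✓
Σ_(k=0)^n t_k = s_(n+1) − s_(0) = (-n**4 - n**3 - n**2 - 5*n - 4) − (0), i.e. -n**4 - n**3 - n**2 - 5*n - 4.

S(n) = -n**4 - n**3 - n**2 - 5*n - 4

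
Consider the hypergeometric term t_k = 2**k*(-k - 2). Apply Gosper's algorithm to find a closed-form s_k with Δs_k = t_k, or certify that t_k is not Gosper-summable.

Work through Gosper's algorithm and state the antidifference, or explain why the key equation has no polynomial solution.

s_k = -2**k*k

t_(k+1)/t_k = 2*(k + 3)/(k + 2).
Take A(k)=2, B(k)=1, C(k)=k + 2.
Key eq: (2)·f(k+1) = (1)·f(k) + (k + 2).
Degrees (0,0,1) ⇒ d ≤ 1.
Coefficient equations give f(k) = k.
Certificate R = B(k−1)f/C = k/(k + 2) gives s_k = -2**k*k.
Δs = 2**k*(-k - 2), as required.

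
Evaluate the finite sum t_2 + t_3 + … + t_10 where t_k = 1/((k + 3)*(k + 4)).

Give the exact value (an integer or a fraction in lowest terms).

Σ = 9/70

The ratio is (k + 3)/(k + 5).
Take A(k)=k + 3, B(k)=k + 5, C(k)=1.
Key eq: (k + 3)·f(k+1) = (k + 4)·f(k) + (1).
Bound: deg f ≤ 1.
Match coefficients ⇒ f(k) = k/3.
So s_k = (B(k−1)f/C)·t_k = (k*(k + 4)/3)·t_k = k/(3*(k + 3)).
Δs = 1/(k**2 + 7*k + 12), as required.
Σ_(k=2)^(10) t_k = s_(11) − s_(2) = 11/42 − (2/15) = 9/70.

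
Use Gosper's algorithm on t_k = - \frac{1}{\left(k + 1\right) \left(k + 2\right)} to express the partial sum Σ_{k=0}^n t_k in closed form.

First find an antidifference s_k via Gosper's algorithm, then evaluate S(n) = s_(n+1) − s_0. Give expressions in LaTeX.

Step 1: r(k) = (k + 1)/(k + 3).
Take A(k)=k + 1, B(k)=k + 3, C(k)=1.
Key eq: (k + 1)·f(k+1) = (k + 2)·f(k) + (1).
From deg A=1, deg B=1, deg C=0: d=1.
Coefficient equations give f(k) = k.
Get s_k = R·t_k = -k/(k + 1) with R(k) = B(k−1)f(k)/C(k) = k*(k + 2).
Check: Δs_k = -1/(k**2 + 3*k + 2). ✓
Σ_(k=0)^n t_k = s_(n+1) − s_(0) = ((-n - 1)/(n + 2)) − (0), i.e. (-n - 1)/(n + 2).

S(n) = \frac{- n - 1}{n + 2}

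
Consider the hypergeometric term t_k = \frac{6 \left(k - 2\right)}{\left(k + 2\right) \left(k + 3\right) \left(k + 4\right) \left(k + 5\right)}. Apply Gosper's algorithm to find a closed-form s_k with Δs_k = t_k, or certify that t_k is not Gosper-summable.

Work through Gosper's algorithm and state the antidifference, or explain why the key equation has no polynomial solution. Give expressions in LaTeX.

Compute t_(k+1)/t_k: get (k - 1)*(k + 2)/((k - 2)*(k + 6)).
Normal form (A,B,C) = (k + 2, k + 6, k - 2).
Solve (k + 2)·f(k+1) − (k + 5)·f(k) = k - 2.
Degrees (1,1,1) ⇒ d ≤ 3.
Solve for f: f(k) = -k*(k**2 + 9*k + 62)/72 (degree 3 ≤ 3).
Get s_k = R·t_k = k*(-k**2 - 9*k - 62)/(12*(k + 2)*(k + 3)*(k + 4)) with R(k) = B(k−1)f(k)/C(k) = -k*(k + 5)*(k**2 + 9*k + 62)/(72*(k - 2)).
Verify: 6*(k - 2)/(k**4 + 14*k**3 + 71*k**2 + 154*k + 120) matches t_k.

s_k = \frac{k \left(- k^{2} - 9 k - 62\right)}{12 \left(k + 2\right) \left(k + 3\right) \left(k + 4\right)}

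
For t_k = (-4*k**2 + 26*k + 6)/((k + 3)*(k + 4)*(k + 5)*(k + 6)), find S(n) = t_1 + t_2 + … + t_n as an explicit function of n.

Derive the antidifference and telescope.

r(k) = (k + 3)*(13*k - 2*(k + 1)**2 + 16)/((k + 7)*(-2*k**2 + 13*k + 3)) after simplifying.
Factor: A=k + 3; B=k + 7; C=k**2 - 13*k/2 - 3/2.
Key eq: (k + 3)·f(k+1) = (k + 6)·f(k) + (k**2 - 13*k/2 - 3/2).
Bound: deg f ≤ 3.
Coefficient equations give f(k) = k*(k**2 - 68*k + 27)/80.
Then R = B(k−1)f/C = k*(k + 6)*(k**2 - 68*k + 27)/(40*(2*k**2 - 13*k - 3)), so s_k = R(k)·t_k = -k*(k**2 - 68*k + 27)/(20*(k + 3)*(k + 4)*(k + 5)).
Check: Δs_k = 2*(-2*k**2 + 13*k + 3)/(k**4 + 18*k**3 + 119*k**2 + 342*k + 360). ✓
Σ_(k=1)^n t_k = s_(n+1) − s_(1) = ((-n**3 + 65*n**2 + 106*n + 40)/(20*(n**3 + 15*n**2 + 74*n + 120))) − (1/60), i.e. n*(-n**2 + 45*n + 61)/(15*(n**3 + 15*n**2 + 74*n + 120)).

S(n) = n*(-n**2 + 45*n + 61)/(15*(n**3 + 15*n**2 + 74*n + 120))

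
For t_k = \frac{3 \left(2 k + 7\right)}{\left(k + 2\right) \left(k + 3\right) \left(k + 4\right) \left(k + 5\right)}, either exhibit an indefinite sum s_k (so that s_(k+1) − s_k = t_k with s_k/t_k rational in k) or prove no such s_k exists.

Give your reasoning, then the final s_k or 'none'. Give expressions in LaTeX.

r(k) = (k + 2)*(2*k + 9)/((k + 6)*(2*k + 7)) after simplifying.
Factor: A=k + 2; B=k + 6; C=k + 7/2.
Set up (k + 2)·f(k+1) − (k + 5)·f(k) − (k + 7/2) = 0.
Bound: deg f ≤ 3.
Match coefficients ⇒ f(k) = k*(k + 3)*(k + 6)/16.
Certificate R = B(k−1)f/C = k*(k + 3)*(k + 5)*(k + 6)/(8*(2*k + 7)) gives s_k = 3*k*(k + 6)/(8*(k**2 + 6*k + 8)).
Δs = 3*(2*k + 7)/(k**4 + 14*k**3 + 71*k**2 + 154*k + 120), as required.

s_k = \frac{3 k \left(k + 6\right)}{8 \left(k^{2} + 6 k + 8\right)}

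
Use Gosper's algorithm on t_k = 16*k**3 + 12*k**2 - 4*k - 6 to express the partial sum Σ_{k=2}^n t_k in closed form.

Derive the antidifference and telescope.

S(n) = 4*n**4 + 12*n**3 + 8*n**2 - 6*n - 18

r(k) = (8*k**3 + 30*k**2 + 34*k + 9)/(8*k**3 + 6*k**2 - 2*k - 3) after simplifying.
Take A(k)=1, B(k)=1, C(k)=k**3 + 3*k**2/4 - k/4 - 3/8.
Need (1)·f(k+1) − (1)·f(k) = k**3 + 3*k**2/4 - k/4 - 3/8.
d = 4 from the (0,0,3) case.
Solving with deg f ≤ 4: f(k) = k*(2*k**3 - 2*k**2 - 2*k - 1)/8.
Get s_k = R·t_k = 2*k*(2*k**3 - 2*k**2 - 2*k - 1) with R(k) = B(k−1)f(k)/C(k) = k*(2*k**3 - 2*k**2 - 2*k - 1)/(8*k**3 + 6*k**2 - 2*k - 3).
Check: Δs_k = 16*k**3 + 12*k**2 - 4*k - 6. ✓
Evaluate: s_(n+1) = 4*n**4 + 12*n**3 + 8*n**2 - 6*n - 6; subtract s_(2) = 12 ⇒ S(n) = 4*n**4 + 12*n**3 + 8*n**2 - 6*n - 18.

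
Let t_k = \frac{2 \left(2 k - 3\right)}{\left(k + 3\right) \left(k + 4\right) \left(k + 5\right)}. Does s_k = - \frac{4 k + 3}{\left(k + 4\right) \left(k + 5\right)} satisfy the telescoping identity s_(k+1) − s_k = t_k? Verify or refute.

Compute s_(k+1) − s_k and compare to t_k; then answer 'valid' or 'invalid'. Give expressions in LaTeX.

s_(k+1) = (-4*k - 7)/((k + 5)*(k + 6))
s_(k+1) − s_k = 2*(2*k - 5)/(k**3 + 15*k**2 + 74*k + 120)
(s_(k+1) − s_k) − t_k = 2*(3 - 8*k)/(k**4 + 18*k**3 + 119*k**2 + 342*k + 360)

Invalid: residual \frac{2 \left(3 - 8 k\right)}{k^{4} + 18 k^{3} + 119 k^{2} + 342 k + 360} ≠ 0.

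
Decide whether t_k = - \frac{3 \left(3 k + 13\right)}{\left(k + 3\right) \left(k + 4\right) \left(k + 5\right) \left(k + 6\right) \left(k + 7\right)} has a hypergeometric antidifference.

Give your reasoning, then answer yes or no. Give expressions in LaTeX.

Yes. s_k = \frac{k \left(- k^{2} - 14 k - 63\right)}{30 \left(k^{3} + 14 k^{2} + 63 k + 90\right)}.

The ratio is (k + 3)*(3*k + 16)/((k + 8)*(3*k + 13)).
Gosper form: A/B · C(k+1)/C(k) with A=k + 3, B=k + 8, C=k + 13/3.
f must satisfy (k + 3)·f(k+1) − (k + 7)·f(k) = k + 13/3.
From deg A=1, deg B=1, deg C=1: d=4.
Solving with deg f ≤ 4: f(k) = k*(k + 4)*(k**2 + 14*k + 63)/270.
Then R = B(k−1)f/C = k*(k + 4)*(k + 7)*(k**2 + 14*k + 63)/(90*(3*k + 13)), so s_k = R(k)·t_k = k*(-k**2 - 14*k - 63)/(30*(k**3 + 14*k**2 + 63*k + 90)).
s_(k+1) − s_k = 3*(-3*k - 13)/(k**5 + 25*k**4 + 245*k**3 + 1175*k**2 + 2754*k + 2520) = t_k.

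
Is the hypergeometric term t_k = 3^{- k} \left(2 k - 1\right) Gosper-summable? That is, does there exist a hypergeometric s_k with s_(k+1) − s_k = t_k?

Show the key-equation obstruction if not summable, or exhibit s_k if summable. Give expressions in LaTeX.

t_(k+1)/t_k = (2*k + 1)/(3*(2*k - 1)).
Normal form (A,B,C) = (1/3, 1, k - 1/2).
Solve (1/3)·f(k+1) − (1)·f(k) = k - 1/2.
Degrees (0,0,1) ⇒ d ≤ 1.
Solving with deg f ≤ 1: f(k) = -3*k/2.
Certificate R = B(k−1)f/C = -3*k/(2*k - 1) gives s_k = -3**(1 - k)*k.
s_(k+1) − s_k = (2*k - 1)/3**k = t_k.

Yes. s_k = - 3^{1 - k} k.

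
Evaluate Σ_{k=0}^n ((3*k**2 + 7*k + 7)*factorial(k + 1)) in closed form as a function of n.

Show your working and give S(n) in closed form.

S(n) = 3*n*factorial(n + 2) + 4*factorial(n + 2) - 1

The ratio is (k + 2)*(7*k + 3*(k + 1)**2 + 14)/(3*k**2 + 7*k + 7).
Take A(k)=k + 2, B(k)=1, C(k)=k**2 + 7*k/3 + 7/3.
f must satisfy (k + 2)·f(k+1) − (1)·f(k) = k**2 + 7*k/3 + 7/3.
deg f ≤ 1 (via 1,0,2).
Solving with deg f ≤ 1: f(k) = (3*k + 1)/3.
R(k) = B(k−1)·f(k)/C(k) = (3*k + 1)/(3*k**2 + 7*k + 7); s_k = R·t_k = (3*k + 1)*factorial(k + 1).
Verify: (3*k**2 + 7*k + 7)*factorial(k + 1) matches t_k.
Σ_(k=0)^n t_k = s_(n+1) − s_(0) = ((3*n + 4)*factorial(n + 2)) − (1), i.e. 3*n*factorial(n + 2) + 4*factorial(n + 2) - 1.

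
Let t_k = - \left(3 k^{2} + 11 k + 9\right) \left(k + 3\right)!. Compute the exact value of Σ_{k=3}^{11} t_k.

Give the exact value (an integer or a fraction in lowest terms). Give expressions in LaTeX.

Step 1: r(k) = (k + 4)*(11*k + 3*(k + 1)**2 + 20)/(3*k**2 + 11*k + 9).
So A=k + 4 and B=1, with C=k**2 + 11*k/3 + 3.
Set up (k + 4)·f(k+1) − (1)·f(k) − (k**2 + 11*k/3 + 3) = 0.
From deg A=1, deg B=0, deg C=2: d=1.
Solving with deg f ≤ 1: f(k) = (3*k - 1)/3.
So s_k = (B(k−1)f/C)·t_k = ((3*k - 1)/(3*k**2 + 11*k + 9))·t_k = -(3*k - 1)*factorial(k + 3).
Verify: -(3*k**2 + 11*k + 9)*factorial(k + 3) matches t_k.
Evaluate s at k=12 and k=3: -45768602880000 and -5760; difference -45768602874240.

Σ = -45768602874240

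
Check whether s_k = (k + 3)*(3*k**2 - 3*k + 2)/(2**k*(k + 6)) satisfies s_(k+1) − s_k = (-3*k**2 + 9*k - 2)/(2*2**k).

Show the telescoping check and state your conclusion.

Invalid: residual 3*(3*k**3 + 15*k**2 - 58*k + 16)/(2*2**k*(k**2 + 13*k + 42)) ≠ 0.

s_(k+1) = (3*k**3 + 15*k**2 + 14*k + 8)/(2*2**k*(k + 7))
s_(k+1) − s_k = (-3*k**4 - 21*k**3 + 34*k**2 + 178*k - 36)/(2*2**k*(k**2 + 13*k + 42))
(s_(k+1) − s_k) − t_k = 3*(3*k**3 + 15*k**2 - 58*k + 16)/(2*2**k*(k**2 + 13*k + 42))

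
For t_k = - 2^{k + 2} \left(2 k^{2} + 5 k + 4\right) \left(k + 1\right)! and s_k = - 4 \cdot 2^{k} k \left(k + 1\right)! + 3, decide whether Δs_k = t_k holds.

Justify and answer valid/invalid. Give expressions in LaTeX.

valid (s_(k+1) − s_k reduces to t_k)

s_(k+1) = -4*2**(k + 1)*(k + 1)*factorial(k + 2) + 3
s_(k+1) − s_k = -2**(k + 2)*(2*k**2 + 5*k + 4)*factorial(k + 1)
(s_(k+1) − s_k) − t_k = 0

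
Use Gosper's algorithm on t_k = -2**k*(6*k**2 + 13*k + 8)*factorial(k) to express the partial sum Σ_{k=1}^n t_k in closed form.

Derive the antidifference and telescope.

S(n) = -6*2**n*n**2*factorial(n) - 16*2**n*n*factorial(n) - 10*2**n*factorial(n) + 10

Ratio r(k) = 2*(6*k**3 + 31*k**2 + 52*k + 27)/(6*k**2 + 13*k + 8).
Normal form (A,B,C) = (2*k + 2, 1, k**2 + 13*k/6 + 4/3).
f must satisfy (2*k + 2)·f(k+1) − (1)·f(k) = k**2 + 13*k/6 + 4/3.
Degrees (1,0,2) ⇒ d ≤ 1.
A polynomial solution: f(k) = (3*k + 2)/6.
R(k) = B(k−1)·f(k)/C(k) = (3*k + 2)/(6*k**2 + 13*k + 8); s_k = R·t_k = -2**k*(3*k + 2)*factorial(k).
Verify: -2**k*(6*k**2 + 13*k + 8)*factorial(k) matches t_k.
Evaluate: s_(n+1) = -2**(n + 1)*(3*n + 5)*factorial(n + 1); subtract s_(1) = -10 ⇒ S(n) = -6*2**n*n**2*factorial(n) - 16*2**n*n*factorial(n) - 10*2**n*factorial(n) + 10.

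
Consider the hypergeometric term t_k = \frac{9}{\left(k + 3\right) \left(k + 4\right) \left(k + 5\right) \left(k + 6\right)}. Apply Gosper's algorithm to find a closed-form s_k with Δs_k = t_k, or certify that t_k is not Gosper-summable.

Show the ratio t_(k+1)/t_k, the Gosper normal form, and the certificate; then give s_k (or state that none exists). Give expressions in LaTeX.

Ratio r(k) = (k + 3)/(k + 7).
A = k + 3, B = k + 7, C = 1.
Key eq: (k + 3)·f(k+1) = (k + 6)·f(k) + (1).
From deg A=1, deg B=1, deg C=0: d=3.
Solve for f: f(k) = k*(k**2 + 12*k + 47)/180 (degree 3 ≤ 3).
So s_k = (B(k−1)f/C)·t_k = (k*(k + 6)*(k**2 + 12*k + 47)/180)·t_k = k*(k**2 + 12*k + 47)/(20*(k + 3)*(k + 4)*(k + 5)).
Δs = 9/(k**4 + 18*k**3 + 119*k**2 + 342*k + 360), as required.

s_k = \frac{k \left(k^{2} + 12 k + 47\right)}{20 \left(k + 3\right) \left(k + 4\right) \left(k + 5\right)}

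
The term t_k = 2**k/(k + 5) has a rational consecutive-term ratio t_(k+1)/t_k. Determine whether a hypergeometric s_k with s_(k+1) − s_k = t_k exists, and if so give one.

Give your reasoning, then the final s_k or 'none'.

not Gosper-summable; s_k does not exist

t_(k+1)/t_k = 2*(k + 5)/(k + 6).
Take A(k)=2*k + 10, B(k)=k + 6, C(k)=1.
Solve (2*k + 10)·f(k+1) − (k + 5)·f(k) = 1.
deg f ≤ -1 (via 1,1,0).
deg f ≤ -1 is impossible — no certificate.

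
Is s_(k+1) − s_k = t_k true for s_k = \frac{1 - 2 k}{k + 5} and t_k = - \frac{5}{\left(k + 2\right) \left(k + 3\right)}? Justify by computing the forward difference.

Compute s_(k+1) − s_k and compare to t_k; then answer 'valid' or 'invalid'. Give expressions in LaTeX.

Invalid: residual \frac{6 \left(14 - k^{2}\right)}{k^{4} + 16 k^{3} + 91 k^{2} + 216 k + 180} ≠ 0.

s_(k+1) = (-2*k - 1)/(k + 6)
s_(k+1) − s_k = -11/(k**2 + 11*k + 30)
(s_(k+1) − s_k) − t_k = 6*(14 - k**2)/(k**4 + 16*k**3 + 91*k**2 + 216*k + 180)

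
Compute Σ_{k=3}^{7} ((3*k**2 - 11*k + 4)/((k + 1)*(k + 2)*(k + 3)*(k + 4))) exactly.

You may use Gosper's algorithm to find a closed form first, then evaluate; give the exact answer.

Σ = 19/660

Step 1: r(k) = -(k + 1)*(11*k - 3*(k + 1)**2 + 7)/((k + 5)*(3*k**2 - 11*k + 4)).
A = k + 1, B = k + 5, C = k**2 - 11*k/3 + 4/3.
Need (k + 1)·f(k+1) − (k + 4)·f(k) = k**2 - 11*k/3 + 4/3.
From deg A=1, deg B=1, deg C=2: d=3.
Coefficient equations give f(k) = k*(k**2 - 3*k + 14)/9.
Then R = B(k−1)f/C = k*(k + 4)*(k**2 - 3*k + 14)/(3*(3*k**2 - 11*k + 4)), so s_k = R(k)·t_k = k*(k**2 - 3*k + 14)/(3*(k + 1)*(k + 2)*(k + 3)).
Check: Δs_k = (3*k**2 - 11*k + 4)/(k**4 + 10*k**3 + 35*k**2 + 50*k + 24). ✓
Evaluate s at k=8 and k=3: 8/55 and 7/60; difference 19/660.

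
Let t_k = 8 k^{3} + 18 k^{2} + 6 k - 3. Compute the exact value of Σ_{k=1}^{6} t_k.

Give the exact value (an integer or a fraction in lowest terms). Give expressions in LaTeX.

Step 1: r(k) = (8*k**3 + 42*k**2 + 66*k + 29)/(8*k**3 + 18*k**2 + 6*k - 3).
Factor: A=1; B=1; C=k**3 + 9*k**2/4 + 3*k/4 - 3/8.
Solve (1)·f(k+1) − (1)·f(k) = k**3 + 9*k**2/4 + 3*k/4 - 3/8.
Bound: deg f ≤ 4.
Match coefficients ⇒ f(k) = k*(2*k**3 + 2*k**2 - 4*k - 3)/8.
R(k) = B(k−1)·f(k)/C(k) = k*(2*k**3 + 2*k**2 - 4*k - 3)/(8*k**3 + 18*k**2 + 6*k - 3); s_k = R·t_k = k*(2*k**3 + 2*k**2 - 4*k - 3).
s_(k+1) − s_k = 8*k**3 + 18*k**2 + 6*k - 3 = t_k.
Telescoping: Σ = s_(7) − s_(1) = 5271 − (-3) = 5274.

Σ = 5274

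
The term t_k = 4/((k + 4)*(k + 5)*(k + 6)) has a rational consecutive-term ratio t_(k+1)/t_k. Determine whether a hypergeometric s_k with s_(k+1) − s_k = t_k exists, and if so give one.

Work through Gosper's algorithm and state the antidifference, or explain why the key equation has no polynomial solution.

s_k = k*(k + 9)/(10*(k + 4)*(k + 5))

The ratio is (k + 4)/(k + 7).
Gosper form: A/B · C(k+1)/C(k) with A=k + 4, B=k + 7, C=1.
Solve (k + 4)·f(k+1) − (k + 6)·f(k) = 1.
Bound: deg f ≤ 2.
Coefficient equations give f(k) = k*(k + 9)/40.
Certificate R = B(k−1)f/C = k*(k + 6)*(k + 9)/40 gives s_k = k*(k + 9)/(10*(k + 4)*(k + 5)).
Verify: 4/(k**3 + 15*k**2 + 74*k + 120) matches t_k.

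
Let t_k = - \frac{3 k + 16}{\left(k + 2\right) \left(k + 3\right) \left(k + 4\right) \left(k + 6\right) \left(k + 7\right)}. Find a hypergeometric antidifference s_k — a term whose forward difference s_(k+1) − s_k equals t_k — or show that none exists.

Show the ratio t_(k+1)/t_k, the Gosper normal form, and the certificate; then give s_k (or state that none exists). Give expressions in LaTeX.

Ratio r(k) = (k + 2)*(k + 6)*(3*k + 19)/((k + 5)*(k + 8)*(3*k + 16)).
So A=k + 2 and B=k + 8, with C=k**2 + 31*k/3 + 80/3.
Key eq: (k + 2)·f(k+1) = (k + 7)·f(k) + (k**2 + 31*k/3 + 80/3).
Bound: deg f ≤ 5.
Solve for f: f(k) = k*(k + 4)*(k + 5)*(k**2 + 11*k + 36)/108 (degree 5 ≤ 5).
R(k) = B(k−1)·f(k)/C(k) = k*(k + 4)*(k + 7)*(k**2 + 11*k + 36)/(36*(3*k + 16)); s_k = R·t_k = k*(-k**2 - 11*k - 36)/(36*(k**3 + 11*k**2 + 36*k + 36)).
s_(k+1) − s_k = (-3*k - 16)/(k**5 + 22*k**4 + 185*k**3 + 740*k**2 + 1404*k + 1008) = t_k.

s_k = \frac{k \left(- k^{2} - 11 k - 36\right)}{36 \left(k^{3} + 11 k^{2} + 36 k + 36\right)}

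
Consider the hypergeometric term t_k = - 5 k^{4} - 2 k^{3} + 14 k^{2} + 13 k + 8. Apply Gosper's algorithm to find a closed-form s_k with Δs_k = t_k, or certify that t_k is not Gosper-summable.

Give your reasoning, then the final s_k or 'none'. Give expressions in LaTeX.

s_k = k \left(- k^{4} + 2 k^{3} + 4 k^{2} - k + 4\right)

Step 1: r(k) = (5*k**4 + 22*k**3 + 22*k**2 - 15*k - 28)/(5*k**4 + 2*k**3 - 14*k**2 - 13*k - 8).
Normal form (A,B,C) = (1, 1, k**4 + 2*k**3/5 - 14*k**2/5 - 13*k/5 - 8/5).
Solve (1)·f(k+1) − (1)·f(k) = k**4 + 2*k**3/5 - 14*k**2/5 - 13*k/5 - 8/5.
Bound: deg f ≤ 5.
Solve for f: f(k) = k*(k**4 - 2*k**3 - 4*k**2 + k - 4)/5 (degree 5 ≤ 5).
Certificate R = B(k−1)f/C = k*(k**4 - 2*k**3 - 4*k**2 + k - 4)/(5*k**4 + 2*k**3 - 14*k**2 - 13*k - 8) gives s_k = k*(-k**4 + 2*k**3 + 4*k**2 - k + 4).
Check: Δs_k = -5*k**4 - 2*k**3 + 14*k**2 + 13*k + 8. ✓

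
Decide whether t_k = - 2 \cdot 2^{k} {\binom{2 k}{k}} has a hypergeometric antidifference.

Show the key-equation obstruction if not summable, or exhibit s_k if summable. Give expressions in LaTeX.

Ratio r(k) = 4*(2*k + 1)/(k + 1).
Take A(k)=8*k + 4, B(k)=k + 1, C(k)=1.
Set up (8*k + 4)·f(k+1) − (k)·f(k) − (1) = 0.
Bound: deg f ≤ -1.
Bound -1 < 0, so the key equation has no polynomial solution.

No — key equation has no polynomial f.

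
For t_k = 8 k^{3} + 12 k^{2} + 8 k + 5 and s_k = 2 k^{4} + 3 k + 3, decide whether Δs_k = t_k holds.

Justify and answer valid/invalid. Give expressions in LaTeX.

valid (s_(k+1) − s_k reduces to t_k)

s_(k+1) = 3*k + 2*(k + 1)**4 + 6
s_(k+1) − s_k = -2*k**4 + 2*(k + 1)**4 + 3
(s_(k+1) − s_k) − t_k = 0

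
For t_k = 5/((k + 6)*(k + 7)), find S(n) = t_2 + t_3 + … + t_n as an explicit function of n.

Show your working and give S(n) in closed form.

S(n) = 5*(n - 1)/(8*(n + 7))

Compute t_(k+1)/t_k: get (k + 6)/(k + 8).
Gosper form: A/B · C(k+1)/C(k) with A=k + 6, B=k + 8, C=1.
Need (k + 6)·f(k+1) − (k + 7)·f(k) = 1.
d = 1 from the (1,1,0) case.
A polynomial solution: f(k) = k/6.
Then R = B(k−1)f/C = k*(k + 7)/6, so s_k = R(k)·t_k = 5*k/(6*(k + 6)).
s_(k+1) − s_k = 5/(k**2 + 13*k + 42) = t_k.
Σ_(k=2)^n t_k = s_(n+1) − s_(2) = (5*(n + 1)/(6*(n + 7))) − (5/24), i.e. 5*(n - 1)/(8*(n + 7)).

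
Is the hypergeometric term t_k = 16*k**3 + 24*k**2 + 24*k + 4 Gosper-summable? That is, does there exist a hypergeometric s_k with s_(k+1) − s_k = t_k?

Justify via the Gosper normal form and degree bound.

Ratio r(k) = (4*k**3 + 18*k**2 + 30*k + 17)/(4*k**3 + 6*k**2 + 6*k + 1).
Gosper form: A/B · C(k+1)/C(k) with A=1, B=1, C=k**3 + 3*k**2/2 + 3*k/2 + 1/4.
Key eq: (1)·f(k+1) = (1)·f(k) + (k**3 + 3*k**2/2 + 3*k/2 + 1/4).
deg f ≤ 4 (via 0,0,3).
Solving with deg f ≤ 4: f(k) = k*(k**3 + k - 1)/4.
R(k) = B(k−1)·f(k)/C(k) = k*(k**3 + k - 1)/(4*k**3 + 6*k**2 + 6*k + 1); s_k = R·t_k = 4*k*(k**3 + k - 1).
s_(k+1) − s_k = 16*k**3 + 24*k**2 + 24*k + 4 = t_k.

Yes. s_k = 4*k*(k**3 + k - 1).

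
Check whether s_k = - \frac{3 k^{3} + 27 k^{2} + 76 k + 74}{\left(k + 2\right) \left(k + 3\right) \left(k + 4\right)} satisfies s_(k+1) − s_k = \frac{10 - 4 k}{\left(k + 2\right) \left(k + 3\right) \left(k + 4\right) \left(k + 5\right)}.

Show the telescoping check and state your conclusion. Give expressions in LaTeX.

s_(k+1) = (-76*k - 3*(k + 1)**3 - 27*(k + 1)**2 - 150)/((k + 3)*(k + 4)*(k + 5))
s_(k+1) − s_k = 2*(5 - 2*k)/(k**4 + 14*k**3 + 71*k**2 + 154*k + 120)
(s_(k+1) − s_k) − t_k = 0

valid; difference matches t_k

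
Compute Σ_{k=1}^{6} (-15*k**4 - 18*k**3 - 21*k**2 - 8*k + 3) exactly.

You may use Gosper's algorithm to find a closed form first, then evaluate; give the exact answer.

Σ = -44124

t_(k+1)/t_k = (15*k**4 + 78*k**3 + 165*k**2 + 164*k + 59)/(15*k**4 + 18*k**3 + 21*k**2 + 8*k - 3).
A = 1, B = 1, C = k**4 + 6*k**3/5 + 7*k**2/5 + 8*k/15 - 1/5.
Set up (1)·f(k+1) − (1)·f(k) − (k**4 + 6*k**3/5 + 7*k**2/5 + 8*k/15 - 1/5) = 0.
deg f ≤ 5 (via 0,0,4).
Solving with deg f ≤ 5: f(k) = k*(3*k**4 - 3*k**3 + 3*k**2 - 2*k - 4)/15.
R(k) = B(k−1)·f(k)/C(k) = k*(3*k**4 - 3*k**3 + 3*k**2 - 2*k - 4)/(15*k**4 + 18*k**3 + 21*k**2 + 8*k - 3); s_k = R·t_k = k*(-3*k**4 + 3*k**3 - 3*k**2 + 2*k + 4).
Δs = -15*k**4 - 18*k**3 - 21*k**2 - 8*k + 3, as required.
Evaluate s at k=7 and k=1: -44121 and 3; difference -44124.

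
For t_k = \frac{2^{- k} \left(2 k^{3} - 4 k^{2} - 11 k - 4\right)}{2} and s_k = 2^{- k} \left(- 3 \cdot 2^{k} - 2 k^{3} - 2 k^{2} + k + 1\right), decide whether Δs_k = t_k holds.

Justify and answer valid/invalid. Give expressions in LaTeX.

s_(k+1) = (-6*2**k + k - 2*(k + 1)**3 - 2*(k + 1)**2 + 2)/(2*2**k)
s_(k+1) − s_k = (2*k**3 - 4*k**2 - 11*k - 4)/(2*2**k)
(s_(k+1) − s_k) − t_k = 0

Valid — Δs_k = t_k.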